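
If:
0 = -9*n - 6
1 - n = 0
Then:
No Solution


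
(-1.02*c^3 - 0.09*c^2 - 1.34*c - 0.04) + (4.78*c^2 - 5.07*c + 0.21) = -1.02*c^3 + 4.69*c^2 - 6.41*c + 0.17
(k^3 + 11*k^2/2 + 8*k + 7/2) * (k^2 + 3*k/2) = k^5 + 7*k^4 + 65*k^3/4 + 31*k^2/2 + 21*k/4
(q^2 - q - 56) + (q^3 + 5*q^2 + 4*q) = q^3 + 6*q^2 + 3*q - 56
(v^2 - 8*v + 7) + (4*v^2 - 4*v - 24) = 5*v^2 - 12*v - 17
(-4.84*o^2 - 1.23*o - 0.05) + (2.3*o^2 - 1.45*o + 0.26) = -2.54*o^2 - 2.68*o + 0.21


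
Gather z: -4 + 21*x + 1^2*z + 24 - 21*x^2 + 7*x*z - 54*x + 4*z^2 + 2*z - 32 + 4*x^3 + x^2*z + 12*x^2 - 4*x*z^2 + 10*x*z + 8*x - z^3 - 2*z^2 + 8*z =4*x^3 - 9*x^2 - 25*x - z^3 + z^2*(2 - 4*x) + z*(x^2 + 17*x + 11) - 12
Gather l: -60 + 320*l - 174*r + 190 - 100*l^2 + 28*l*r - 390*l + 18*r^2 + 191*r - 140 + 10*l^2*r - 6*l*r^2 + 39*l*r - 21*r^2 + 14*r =l^2*(10*r - 100) + l*(-6*r^2 + 67*r - 70) - 3*r^2 + 31*r - 10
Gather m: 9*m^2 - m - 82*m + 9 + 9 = 9*m^2 - 83*m + 18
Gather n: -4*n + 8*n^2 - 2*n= 8*n^2 - 6*n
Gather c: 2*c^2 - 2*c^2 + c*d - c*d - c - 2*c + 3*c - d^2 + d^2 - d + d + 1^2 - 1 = 0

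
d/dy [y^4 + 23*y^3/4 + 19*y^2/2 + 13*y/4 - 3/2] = 4*y^3 + 69*y^2/4 + 19*y + 13/4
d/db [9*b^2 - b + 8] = 18*b - 1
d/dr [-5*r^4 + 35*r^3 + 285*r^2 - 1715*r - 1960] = -20*r^3 + 105*r^2 + 570*r - 1715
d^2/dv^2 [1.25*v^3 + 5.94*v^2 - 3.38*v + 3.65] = 7.5*v + 11.88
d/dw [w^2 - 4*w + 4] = 2*w - 4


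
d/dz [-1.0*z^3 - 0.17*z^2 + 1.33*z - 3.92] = -3.0*z^2 - 0.34*z + 1.33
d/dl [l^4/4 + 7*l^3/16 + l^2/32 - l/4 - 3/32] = l^3 + 21*l^2/16 + l/16 - 1/4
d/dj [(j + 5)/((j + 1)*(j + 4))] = (-j^2 - 10*j - 21)/(j^4 + 10*j^3 + 33*j^2 + 40*j + 16)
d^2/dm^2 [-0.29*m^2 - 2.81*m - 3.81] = -0.580000000000000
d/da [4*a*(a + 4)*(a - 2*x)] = 12*a^2 - 16*a*x + 32*a - 32*x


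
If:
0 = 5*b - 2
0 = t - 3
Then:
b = 2/5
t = 3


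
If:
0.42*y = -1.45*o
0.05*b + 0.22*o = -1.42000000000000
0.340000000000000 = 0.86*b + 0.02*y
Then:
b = -0.12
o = -6.43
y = 22.19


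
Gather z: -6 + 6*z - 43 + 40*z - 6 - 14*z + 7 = 32*z - 48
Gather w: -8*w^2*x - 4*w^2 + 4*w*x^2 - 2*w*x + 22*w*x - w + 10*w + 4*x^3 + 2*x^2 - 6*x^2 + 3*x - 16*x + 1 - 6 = w^2*(-8*x - 4) + w*(4*x^2 + 20*x + 9) + 4*x^3 - 4*x^2 - 13*x - 5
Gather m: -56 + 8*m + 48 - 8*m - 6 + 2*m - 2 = 2*m - 16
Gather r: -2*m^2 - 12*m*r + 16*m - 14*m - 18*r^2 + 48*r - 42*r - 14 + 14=-2*m^2 + 2*m - 18*r^2 + r*(6 - 12*m)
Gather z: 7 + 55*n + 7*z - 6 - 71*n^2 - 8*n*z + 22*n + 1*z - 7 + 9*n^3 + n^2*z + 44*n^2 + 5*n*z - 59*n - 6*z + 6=9*n^3 - 27*n^2 + 18*n + z*(n^2 - 3*n + 2)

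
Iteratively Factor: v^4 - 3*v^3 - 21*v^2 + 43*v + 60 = (v + 4)*(v^3 - 7*v^2 + 7*v + 15) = (v - 5)*(v + 4)*(v^2 - 2*v - 3) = (v - 5)*(v + 1)*(v + 4)*(v - 3)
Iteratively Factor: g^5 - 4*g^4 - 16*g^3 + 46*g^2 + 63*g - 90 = (g - 3)*(g^4 - g^3 - 19*g^2 - 11*g + 30) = (g - 5)*(g - 3)*(g^3 + 4*g^2 + g - 6) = (g - 5)*(g - 3)*(g + 3)*(g^2 + g - 2) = (g - 5)*(g - 3)*(g + 2)*(g + 3)*(g - 1)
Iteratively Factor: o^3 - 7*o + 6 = (o + 3)*(o^2 - 3*o + 2) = (o - 2)*(o + 3)*(o - 1)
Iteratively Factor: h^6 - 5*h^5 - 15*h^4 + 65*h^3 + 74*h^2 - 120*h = (h - 1)*(h^5 - 4*h^4 - 19*h^3 + 46*h^2 + 120*h) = h*(h - 1)*(h^4 - 4*h^3 - 19*h^2 + 46*h + 120) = h*(h - 4)*(h - 1)*(h^3 - 19*h - 30) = h*(h - 4)*(h - 1)*(h + 2)*(h^2 - 2*h - 15) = h*(h - 5)*(h - 4)*(h - 1)*(h + 2)*(h + 3)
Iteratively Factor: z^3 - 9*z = (z)*(z^2 - 9) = z*(z - 3)*(z + 3)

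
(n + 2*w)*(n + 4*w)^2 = n^3 + 10*n^2*w + 32*n*w^2 + 32*w^3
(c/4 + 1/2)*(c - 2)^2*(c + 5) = c^4/4 + 3*c^3/4 - 7*c^2/2 - 3*c + 10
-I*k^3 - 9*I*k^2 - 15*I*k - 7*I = (k + 1)*(k + 7)*(-I*k - I)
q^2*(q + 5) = q^3 + 5*q^2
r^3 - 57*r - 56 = (r - 8)*(r + 1)*(r + 7)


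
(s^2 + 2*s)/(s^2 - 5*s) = (s + 2)/(s - 5)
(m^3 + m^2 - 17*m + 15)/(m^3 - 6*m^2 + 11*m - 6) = (m + 5)/(m - 2)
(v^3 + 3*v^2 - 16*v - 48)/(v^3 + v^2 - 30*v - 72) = (v - 4)/(v - 6)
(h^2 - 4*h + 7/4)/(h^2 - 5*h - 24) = (-h^2 + 4*h - 7/4)/(-h^2 + 5*h + 24)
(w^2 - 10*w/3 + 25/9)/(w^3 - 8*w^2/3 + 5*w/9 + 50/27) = 3/(3*w + 2)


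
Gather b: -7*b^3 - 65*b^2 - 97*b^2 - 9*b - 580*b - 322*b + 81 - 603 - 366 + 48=-7*b^3 - 162*b^2 - 911*b - 840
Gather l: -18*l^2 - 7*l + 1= -18*l^2 - 7*l + 1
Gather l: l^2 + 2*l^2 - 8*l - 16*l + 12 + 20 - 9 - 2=3*l^2 - 24*l + 21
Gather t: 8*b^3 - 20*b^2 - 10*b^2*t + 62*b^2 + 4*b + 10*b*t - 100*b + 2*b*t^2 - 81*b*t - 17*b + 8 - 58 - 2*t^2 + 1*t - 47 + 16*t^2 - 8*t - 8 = 8*b^3 + 42*b^2 - 113*b + t^2*(2*b + 14) + t*(-10*b^2 - 71*b - 7) - 105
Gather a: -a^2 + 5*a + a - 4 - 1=-a^2 + 6*a - 5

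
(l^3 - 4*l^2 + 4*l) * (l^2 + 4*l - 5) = l^5 - 17*l^3 + 36*l^2 - 20*l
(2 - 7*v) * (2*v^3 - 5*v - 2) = -14*v^4 + 4*v^3 + 35*v^2 + 4*v - 4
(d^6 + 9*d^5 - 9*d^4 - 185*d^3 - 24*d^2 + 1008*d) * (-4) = -4*d^6 - 36*d^5 + 36*d^4 + 740*d^3 + 96*d^2 - 4032*d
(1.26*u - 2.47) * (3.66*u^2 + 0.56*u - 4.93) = 4.6116*u^3 - 8.3346*u^2 - 7.595*u + 12.1771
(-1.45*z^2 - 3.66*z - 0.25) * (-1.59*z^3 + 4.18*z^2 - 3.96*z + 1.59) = 2.3055*z^5 - 0.241599999999998*z^4 - 9.1593*z^3 + 11.1431*z^2 - 4.8294*z - 0.3975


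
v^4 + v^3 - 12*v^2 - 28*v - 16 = (v - 4)*(v + 1)*(v + 2)^2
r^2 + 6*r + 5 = (r + 1)*(r + 5)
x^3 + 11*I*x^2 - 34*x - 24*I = (x + I)*(x + 4*I)*(x + 6*I)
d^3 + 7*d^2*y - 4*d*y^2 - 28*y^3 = (d - 2*y)*(d + 2*y)*(d + 7*y)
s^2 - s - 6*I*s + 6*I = (s - 1)*(s - 6*I)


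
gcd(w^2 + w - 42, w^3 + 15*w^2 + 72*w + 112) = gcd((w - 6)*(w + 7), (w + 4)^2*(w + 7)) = w + 7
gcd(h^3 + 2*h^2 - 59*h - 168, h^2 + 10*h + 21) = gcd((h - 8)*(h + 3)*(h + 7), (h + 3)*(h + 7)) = h^2 + 10*h + 21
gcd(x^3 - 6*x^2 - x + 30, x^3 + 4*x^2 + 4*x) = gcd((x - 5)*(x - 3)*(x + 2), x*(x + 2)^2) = x + 2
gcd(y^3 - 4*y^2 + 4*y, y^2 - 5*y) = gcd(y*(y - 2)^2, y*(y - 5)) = y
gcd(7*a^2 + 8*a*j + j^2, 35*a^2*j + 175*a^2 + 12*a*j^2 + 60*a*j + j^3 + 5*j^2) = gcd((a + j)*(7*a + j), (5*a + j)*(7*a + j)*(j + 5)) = 7*a + j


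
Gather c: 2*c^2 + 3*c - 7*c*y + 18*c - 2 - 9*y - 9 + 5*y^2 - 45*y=2*c^2 + c*(21 - 7*y) + 5*y^2 - 54*y - 11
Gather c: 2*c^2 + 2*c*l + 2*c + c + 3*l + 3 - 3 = 2*c^2 + c*(2*l + 3) + 3*l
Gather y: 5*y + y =6*y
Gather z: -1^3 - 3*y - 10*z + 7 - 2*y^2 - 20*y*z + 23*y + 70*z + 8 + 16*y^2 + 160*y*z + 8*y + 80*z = 14*y^2 + 28*y + z*(140*y + 140) + 14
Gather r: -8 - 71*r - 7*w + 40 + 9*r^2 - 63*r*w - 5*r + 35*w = 9*r^2 + r*(-63*w - 76) + 28*w + 32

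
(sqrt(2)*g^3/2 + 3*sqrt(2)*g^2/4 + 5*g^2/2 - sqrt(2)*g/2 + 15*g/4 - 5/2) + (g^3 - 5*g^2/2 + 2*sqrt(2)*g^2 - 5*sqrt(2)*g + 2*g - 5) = sqrt(2)*g^3/2 + g^3 + 11*sqrt(2)*g^2/4 - 11*sqrt(2)*g/2 + 23*g/4 - 15/2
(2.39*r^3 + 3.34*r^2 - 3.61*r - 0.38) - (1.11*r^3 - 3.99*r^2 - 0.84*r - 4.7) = 1.28*r^3 + 7.33*r^2 - 2.77*r + 4.32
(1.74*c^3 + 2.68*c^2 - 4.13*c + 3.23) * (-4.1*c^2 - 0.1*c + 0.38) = -7.134*c^5 - 11.162*c^4 + 17.3262*c^3 - 11.8116*c^2 - 1.8924*c + 1.2274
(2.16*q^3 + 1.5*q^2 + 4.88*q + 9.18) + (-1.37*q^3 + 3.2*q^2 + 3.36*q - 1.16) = 0.79*q^3 + 4.7*q^2 + 8.24*q + 8.02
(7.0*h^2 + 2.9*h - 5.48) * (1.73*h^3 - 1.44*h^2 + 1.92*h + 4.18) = 12.11*h^5 - 5.063*h^4 - 0.216400000000002*h^3 + 42.7192*h^2 + 1.6004*h - 22.9064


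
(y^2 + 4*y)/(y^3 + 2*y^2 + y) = (y + 4)/(y^2 + 2*y + 1)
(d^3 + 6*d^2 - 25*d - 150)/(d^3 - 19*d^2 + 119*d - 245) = (d^2 + 11*d + 30)/(d^2 - 14*d + 49)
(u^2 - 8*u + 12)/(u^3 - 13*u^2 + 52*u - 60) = 1/(u - 5)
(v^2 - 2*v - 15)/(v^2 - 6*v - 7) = (-v^2 + 2*v + 15)/(-v^2 + 6*v + 7)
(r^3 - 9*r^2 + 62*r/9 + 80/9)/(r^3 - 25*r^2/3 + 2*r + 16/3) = (r - 5/3)/(r - 1)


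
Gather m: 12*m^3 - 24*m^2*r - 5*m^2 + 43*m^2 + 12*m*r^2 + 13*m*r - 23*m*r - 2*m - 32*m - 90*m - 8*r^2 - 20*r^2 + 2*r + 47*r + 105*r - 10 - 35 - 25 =12*m^3 + m^2*(38 - 24*r) + m*(12*r^2 - 10*r - 124) - 28*r^2 + 154*r - 70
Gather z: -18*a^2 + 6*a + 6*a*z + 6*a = -18*a^2 + 6*a*z + 12*a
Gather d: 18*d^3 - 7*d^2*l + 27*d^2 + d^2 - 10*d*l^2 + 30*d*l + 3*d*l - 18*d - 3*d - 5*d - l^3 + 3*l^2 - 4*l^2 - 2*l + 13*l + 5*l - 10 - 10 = 18*d^3 + d^2*(28 - 7*l) + d*(-10*l^2 + 33*l - 26) - l^3 - l^2 + 16*l - 20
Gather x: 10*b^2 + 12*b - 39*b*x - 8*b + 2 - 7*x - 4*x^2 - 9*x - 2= 10*b^2 + 4*b - 4*x^2 + x*(-39*b - 16)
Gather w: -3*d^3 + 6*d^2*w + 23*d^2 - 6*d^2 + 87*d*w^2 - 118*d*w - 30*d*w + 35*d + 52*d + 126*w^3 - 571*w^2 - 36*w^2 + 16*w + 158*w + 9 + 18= -3*d^3 + 17*d^2 + 87*d + 126*w^3 + w^2*(87*d - 607) + w*(6*d^2 - 148*d + 174) + 27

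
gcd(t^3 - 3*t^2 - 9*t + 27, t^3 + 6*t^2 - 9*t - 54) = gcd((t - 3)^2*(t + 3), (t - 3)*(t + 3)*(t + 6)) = t^2 - 9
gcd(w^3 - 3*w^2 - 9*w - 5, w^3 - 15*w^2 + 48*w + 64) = w + 1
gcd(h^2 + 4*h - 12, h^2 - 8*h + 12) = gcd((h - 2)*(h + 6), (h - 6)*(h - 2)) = h - 2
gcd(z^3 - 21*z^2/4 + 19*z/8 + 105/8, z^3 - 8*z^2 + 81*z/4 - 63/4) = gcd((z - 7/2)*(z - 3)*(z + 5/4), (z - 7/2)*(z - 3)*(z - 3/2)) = z^2 - 13*z/2 + 21/2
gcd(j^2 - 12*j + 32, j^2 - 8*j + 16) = j - 4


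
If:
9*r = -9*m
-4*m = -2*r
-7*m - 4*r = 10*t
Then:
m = 0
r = 0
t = 0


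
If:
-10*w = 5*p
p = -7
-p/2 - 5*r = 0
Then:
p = -7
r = 7/10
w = 7/2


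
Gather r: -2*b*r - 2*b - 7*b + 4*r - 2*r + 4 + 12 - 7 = -9*b + r*(2 - 2*b) + 9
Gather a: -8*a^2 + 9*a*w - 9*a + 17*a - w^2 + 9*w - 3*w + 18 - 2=-8*a^2 + a*(9*w + 8) - w^2 + 6*w + 16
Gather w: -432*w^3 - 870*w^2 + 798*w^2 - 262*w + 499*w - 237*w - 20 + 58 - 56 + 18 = -432*w^3 - 72*w^2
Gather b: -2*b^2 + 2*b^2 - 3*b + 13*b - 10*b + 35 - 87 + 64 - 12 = 0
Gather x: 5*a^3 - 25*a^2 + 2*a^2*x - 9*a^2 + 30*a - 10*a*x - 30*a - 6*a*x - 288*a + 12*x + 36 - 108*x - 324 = 5*a^3 - 34*a^2 - 288*a + x*(2*a^2 - 16*a - 96) - 288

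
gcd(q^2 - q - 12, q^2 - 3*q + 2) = 1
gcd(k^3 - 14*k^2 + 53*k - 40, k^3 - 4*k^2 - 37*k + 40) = k^2 - 9*k + 8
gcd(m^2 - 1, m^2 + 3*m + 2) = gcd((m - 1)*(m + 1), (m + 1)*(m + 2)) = m + 1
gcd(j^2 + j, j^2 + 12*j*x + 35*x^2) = 1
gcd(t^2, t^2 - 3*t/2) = t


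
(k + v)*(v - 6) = k*v - 6*k + v^2 - 6*v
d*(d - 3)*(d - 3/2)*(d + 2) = d^4 - 5*d^3/2 - 9*d^2/2 + 9*d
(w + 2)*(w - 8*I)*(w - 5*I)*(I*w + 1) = I*w^4 + 14*w^3 + 2*I*w^3 + 28*w^2 - 53*I*w^2 - 40*w - 106*I*w - 80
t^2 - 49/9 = (t - 7/3)*(t + 7/3)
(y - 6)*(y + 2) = y^2 - 4*y - 12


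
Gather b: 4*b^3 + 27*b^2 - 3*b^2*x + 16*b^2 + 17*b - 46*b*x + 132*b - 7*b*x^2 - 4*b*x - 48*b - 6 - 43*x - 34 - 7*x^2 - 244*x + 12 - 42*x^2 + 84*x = 4*b^3 + b^2*(43 - 3*x) + b*(-7*x^2 - 50*x + 101) - 49*x^2 - 203*x - 28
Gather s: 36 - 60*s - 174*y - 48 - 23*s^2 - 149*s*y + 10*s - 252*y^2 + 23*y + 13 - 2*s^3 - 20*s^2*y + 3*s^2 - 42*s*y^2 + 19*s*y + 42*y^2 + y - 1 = -2*s^3 + s^2*(-20*y - 20) + s*(-42*y^2 - 130*y - 50) - 210*y^2 - 150*y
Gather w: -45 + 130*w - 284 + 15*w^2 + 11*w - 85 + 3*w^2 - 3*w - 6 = 18*w^2 + 138*w - 420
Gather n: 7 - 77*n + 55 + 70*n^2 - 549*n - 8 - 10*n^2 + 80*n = 60*n^2 - 546*n + 54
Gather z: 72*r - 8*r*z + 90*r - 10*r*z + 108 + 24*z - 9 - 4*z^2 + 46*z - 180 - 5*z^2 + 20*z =162*r - 9*z^2 + z*(90 - 18*r) - 81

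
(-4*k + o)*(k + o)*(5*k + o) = -20*k^3 - 19*k^2*o + 2*k*o^2 + o^3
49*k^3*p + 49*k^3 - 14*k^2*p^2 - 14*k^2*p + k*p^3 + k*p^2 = (-7*k + p)^2*(k*p + k)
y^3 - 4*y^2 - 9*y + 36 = (y - 4)*(y - 3)*(y + 3)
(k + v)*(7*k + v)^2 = 49*k^3 + 63*k^2*v + 15*k*v^2 + v^3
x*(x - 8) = x^2 - 8*x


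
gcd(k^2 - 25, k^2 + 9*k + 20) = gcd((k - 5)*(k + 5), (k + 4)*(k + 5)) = k + 5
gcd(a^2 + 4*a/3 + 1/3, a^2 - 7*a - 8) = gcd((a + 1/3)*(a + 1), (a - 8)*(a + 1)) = a + 1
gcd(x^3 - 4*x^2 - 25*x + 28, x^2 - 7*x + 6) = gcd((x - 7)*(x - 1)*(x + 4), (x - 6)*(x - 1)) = x - 1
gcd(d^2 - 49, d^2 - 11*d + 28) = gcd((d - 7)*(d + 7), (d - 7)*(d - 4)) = d - 7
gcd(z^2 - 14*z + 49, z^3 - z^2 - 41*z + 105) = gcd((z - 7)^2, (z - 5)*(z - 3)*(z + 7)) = 1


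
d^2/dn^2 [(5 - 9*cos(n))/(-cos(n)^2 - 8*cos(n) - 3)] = 2*(-81*(1 - cos(2*n))^2*cos(n) + 92*(1 - cos(2*n))^2 - 1494*cos(n) + 1260*cos(2*n) + 228*cos(3*n) + 18*cos(5*n) - 3276)/(16*cos(n) + cos(2*n) + 7)^3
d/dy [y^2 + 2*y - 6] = 2*y + 2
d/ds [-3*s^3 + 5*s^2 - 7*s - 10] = -9*s^2 + 10*s - 7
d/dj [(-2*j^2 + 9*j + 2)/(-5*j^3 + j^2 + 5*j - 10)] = (-10*j^4 + 90*j^3 + 11*j^2 + 36*j - 100)/(25*j^6 - 10*j^5 - 49*j^4 + 110*j^3 + 5*j^2 - 100*j + 100)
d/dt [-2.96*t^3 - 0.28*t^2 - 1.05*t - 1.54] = -8.88*t^2 - 0.56*t - 1.05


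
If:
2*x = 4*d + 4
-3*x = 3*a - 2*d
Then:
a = -2*x/3 - 2/3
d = x/2 - 1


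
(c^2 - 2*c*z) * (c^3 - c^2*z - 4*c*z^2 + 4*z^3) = c^5 - 3*c^4*z - 2*c^3*z^2 + 12*c^2*z^3 - 8*c*z^4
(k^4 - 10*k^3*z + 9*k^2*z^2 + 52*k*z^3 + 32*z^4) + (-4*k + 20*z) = k^4 - 10*k^3*z + 9*k^2*z^2 + 52*k*z^3 - 4*k + 32*z^4 + 20*z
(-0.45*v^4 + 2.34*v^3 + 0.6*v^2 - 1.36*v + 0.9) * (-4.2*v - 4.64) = 1.89*v^5 - 7.74*v^4 - 13.3776*v^3 + 2.928*v^2 + 2.5304*v - 4.176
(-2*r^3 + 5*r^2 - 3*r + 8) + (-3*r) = -2*r^3 + 5*r^2 - 6*r + 8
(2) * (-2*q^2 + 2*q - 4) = -4*q^2 + 4*q - 8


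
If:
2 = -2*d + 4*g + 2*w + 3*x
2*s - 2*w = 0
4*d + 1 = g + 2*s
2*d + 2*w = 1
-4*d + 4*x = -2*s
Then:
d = 1/14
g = 3/7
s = 3/7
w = 3/7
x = -1/7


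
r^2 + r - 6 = (r - 2)*(r + 3)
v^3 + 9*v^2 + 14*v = v*(v + 2)*(v + 7)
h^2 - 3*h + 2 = (h - 2)*(h - 1)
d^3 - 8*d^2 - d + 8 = (d - 8)*(d - 1)*(d + 1)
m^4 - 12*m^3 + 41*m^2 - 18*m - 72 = (m - 6)*(m - 4)*(m - 3)*(m + 1)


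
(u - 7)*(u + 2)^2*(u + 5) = u^4 + 2*u^3 - 39*u^2 - 148*u - 140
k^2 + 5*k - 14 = (k - 2)*(k + 7)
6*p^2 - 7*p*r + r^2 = (-6*p + r)*(-p + r)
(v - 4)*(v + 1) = v^2 - 3*v - 4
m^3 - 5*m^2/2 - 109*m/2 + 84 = (m - 8)*(m - 3/2)*(m + 7)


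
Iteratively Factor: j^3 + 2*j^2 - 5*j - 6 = (j - 2)*(j^2 + 4*j + 3) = (j - 2)*(j + 3)*(j + 1)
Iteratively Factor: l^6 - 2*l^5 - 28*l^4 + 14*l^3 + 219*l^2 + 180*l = (l + 3)*(l^5 - 5*l^4 - 13*l^3 + 53*l^2 + 60*l) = l*(l + 3)*(l^4 - 5*l^3 - 13*l^2 + 53*l + 60) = l*(l + 3)^2*(l^3 - 8*l^2 + 11*l + 20) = l*(l - 4)*(l + 3)^2*(l^2 - 4*l - 5) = l*(l - 4)*(l + 1)*(l + 3)^2*(l - 5)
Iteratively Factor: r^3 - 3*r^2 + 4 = (r - 2)*(r^2 - r - 2) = (r - 2)^2*(r + 1)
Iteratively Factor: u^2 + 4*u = (u + 4)*(u)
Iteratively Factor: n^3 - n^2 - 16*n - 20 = (n - 5)*(n^2 + 4*n + 4) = (n - 5)*(n + 2)*(n + 2)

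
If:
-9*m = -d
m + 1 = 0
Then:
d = -9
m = -1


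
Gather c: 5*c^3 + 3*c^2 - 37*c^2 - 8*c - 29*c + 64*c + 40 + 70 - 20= 5*c^3 - 34*c^2 + 27*c + 90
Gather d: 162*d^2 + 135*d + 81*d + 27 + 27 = 162*d^2 + 216*d + 54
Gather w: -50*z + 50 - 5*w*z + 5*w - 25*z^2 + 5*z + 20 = w*(5 - 5*z) - 25*z^2 - 45*z + 70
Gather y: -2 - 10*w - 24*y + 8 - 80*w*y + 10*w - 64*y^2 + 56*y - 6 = -64*y^2 + y*(32 - 80*w)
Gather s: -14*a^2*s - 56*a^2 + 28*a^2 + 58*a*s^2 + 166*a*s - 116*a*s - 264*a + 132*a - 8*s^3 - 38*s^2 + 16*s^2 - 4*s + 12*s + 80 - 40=-28*a^2 - 132*a - 8*s^3 + s^2*(58*a - 22) + s*(-14*a^2 + 50*a + 8) + 40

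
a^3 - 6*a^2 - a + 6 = (a - 6)*(a - 1)*(a + 1)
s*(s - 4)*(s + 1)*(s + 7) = s^4 + 4*s^3 - 25*s^2 - 28*s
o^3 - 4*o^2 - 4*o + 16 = (o - 4)*(o - 2)*(o + 2)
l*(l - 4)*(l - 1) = l^3 - 5*l^2 + 4*l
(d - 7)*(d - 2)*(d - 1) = d^3 - 10*d^2 + 23*d - 14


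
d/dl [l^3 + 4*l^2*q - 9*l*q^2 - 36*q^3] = 3*l^2 + 8*l*q - 9*q^2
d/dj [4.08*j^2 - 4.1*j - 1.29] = 8.16*j - 4.1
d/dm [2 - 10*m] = -10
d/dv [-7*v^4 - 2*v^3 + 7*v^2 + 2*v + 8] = -28*v^3 - 6*v^2 + 14*v + 2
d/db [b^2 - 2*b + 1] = 2*b - 2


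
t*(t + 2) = t^2 + 2*t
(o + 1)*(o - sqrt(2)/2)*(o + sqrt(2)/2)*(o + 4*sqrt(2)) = o^4 + o^3 + 4*sqrt(2)*o^3 - o^2/2 + 4*sqrt(2)*o^2 - 2*sqrt(2)*o - o/2 - 2*sqrt(2)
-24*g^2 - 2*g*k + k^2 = (-6*g + k)*(4*g + k)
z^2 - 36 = (z - 6)*(z + 6)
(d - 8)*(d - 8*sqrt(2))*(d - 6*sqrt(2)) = d^3 - 14*sqrt(2)*d^2 - 8*d^2 + 96*d + 112*sqrt(2)*d - 768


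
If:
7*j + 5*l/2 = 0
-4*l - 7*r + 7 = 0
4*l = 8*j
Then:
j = 0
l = 0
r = 1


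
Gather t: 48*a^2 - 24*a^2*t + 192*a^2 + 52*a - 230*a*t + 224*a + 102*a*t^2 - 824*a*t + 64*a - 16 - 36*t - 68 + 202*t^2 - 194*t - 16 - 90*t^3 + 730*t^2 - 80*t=240*a^2 + 340*a - 90*t^3 + t^2*(102*a + 932) + t*(-24*a^2 - 1054*a - 310) - 100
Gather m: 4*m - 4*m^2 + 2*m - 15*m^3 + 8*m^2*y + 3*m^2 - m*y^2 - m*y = -15*m^3 + m^2*(8*y - 1) + m*(-y^2 - y + 6)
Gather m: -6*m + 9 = 9 - 6*m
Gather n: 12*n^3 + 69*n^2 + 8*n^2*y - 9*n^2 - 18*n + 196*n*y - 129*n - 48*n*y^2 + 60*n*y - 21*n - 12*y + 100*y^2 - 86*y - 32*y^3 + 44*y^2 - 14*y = 12*n^3 + n^2*(8*y + 60) + n*(-48*y^2 + 256*y - 168) - 32*y^3 + 144*y^2 - 112*y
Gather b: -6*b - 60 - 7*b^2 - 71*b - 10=-7*b^2 - 77*b - 70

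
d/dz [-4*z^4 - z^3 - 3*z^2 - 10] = z*(-16*z^2 - 3*z - 6)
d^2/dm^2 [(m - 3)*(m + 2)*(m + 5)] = 6*m + 8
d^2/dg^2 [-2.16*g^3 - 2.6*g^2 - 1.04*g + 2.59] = -12.96*g - 5.2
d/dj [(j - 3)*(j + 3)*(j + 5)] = 3*j^2 + 10*j - 9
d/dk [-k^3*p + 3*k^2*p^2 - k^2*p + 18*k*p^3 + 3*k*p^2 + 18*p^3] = p*(-3*k^2 + 6*k*p - 2*k + 18*p^2 + 3*p)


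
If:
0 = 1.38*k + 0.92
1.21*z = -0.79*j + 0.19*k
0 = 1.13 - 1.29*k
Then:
No Solution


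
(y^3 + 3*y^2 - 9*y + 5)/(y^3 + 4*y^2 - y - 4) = (y^2 + 4*y - 5)/(y^2 + 5*y + 4)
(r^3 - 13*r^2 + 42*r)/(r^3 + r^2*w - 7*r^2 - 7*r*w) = (r - 6)/(r + w)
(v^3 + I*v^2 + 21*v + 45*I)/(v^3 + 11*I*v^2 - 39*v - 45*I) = (v - 5*I)/(v + 5*I)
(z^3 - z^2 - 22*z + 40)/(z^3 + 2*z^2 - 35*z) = (z^3 - z^2 - 22*z + 40)/(z*(z^2 + 2*z - 35))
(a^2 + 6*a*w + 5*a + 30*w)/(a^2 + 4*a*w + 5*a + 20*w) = (a + 6*w)/(a + 4*w)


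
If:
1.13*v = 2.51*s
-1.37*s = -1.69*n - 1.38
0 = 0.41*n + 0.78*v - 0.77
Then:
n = -0.38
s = 0.54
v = 1.19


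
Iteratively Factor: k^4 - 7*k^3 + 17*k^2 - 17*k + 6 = (k - 1)*(k^3 - 6*k^2 + 11*k - 6) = (k - 3)*(k - 1)*(k^2 - 3*k + 2) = (k - 3)*(k - 1)^2*(k - 2)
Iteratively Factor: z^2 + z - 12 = (z + 4)*(z - 3)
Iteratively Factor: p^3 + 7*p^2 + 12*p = (p)*(p^2 + 7*p + 12) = p*(p + 4)*(p + 3)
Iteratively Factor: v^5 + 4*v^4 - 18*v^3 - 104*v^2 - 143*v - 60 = (v + 1)*(v^4 + 3*v^3 - 21*v^2 - 83*v - 60) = (v - 5)*(v + 1)*(v^3 + 8*v^2 + 19*v + 12) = (v - 5)*(v + 1)*(v + 3)*(v^2 + 5*v + 4) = (v - 5)*(v + 1)*(v + 3)*(v + 4)*(v + 1)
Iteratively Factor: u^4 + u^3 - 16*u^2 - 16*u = (u - 4)*(u^3 + 5*u^2 + 4*u) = (u - 4)*(u + 1)*(u^2 + 4*u) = (u - 4)*(u + 1)*(u + 4)*(u)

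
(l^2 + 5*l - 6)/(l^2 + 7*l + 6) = (l - 1)/(l + 1)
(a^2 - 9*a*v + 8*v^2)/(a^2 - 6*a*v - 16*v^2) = (a - v)/(a + 2*v)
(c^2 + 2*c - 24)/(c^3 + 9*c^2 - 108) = (c - 4)/(c^2 + 3*c - 18)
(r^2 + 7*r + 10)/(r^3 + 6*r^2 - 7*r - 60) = (r + 2)/(r^2 + r - 12)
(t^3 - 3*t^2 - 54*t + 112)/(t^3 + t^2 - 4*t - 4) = (t^2 - t - 56)/(t^2 + 3*t + 2)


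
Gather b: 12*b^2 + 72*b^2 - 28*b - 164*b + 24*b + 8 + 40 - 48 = 84*b^2 - 168*b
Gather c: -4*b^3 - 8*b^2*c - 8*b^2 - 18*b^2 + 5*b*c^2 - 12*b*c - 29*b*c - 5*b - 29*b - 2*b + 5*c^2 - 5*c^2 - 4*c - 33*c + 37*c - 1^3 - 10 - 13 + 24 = -4*b^3 - 26*b^2 + 5*b*c^2 - 36*b + c*(-8*b^2 - 41*b)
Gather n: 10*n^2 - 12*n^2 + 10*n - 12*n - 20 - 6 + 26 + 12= -2*n^2 - 2*n + 12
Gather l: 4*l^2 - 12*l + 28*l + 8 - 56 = 4*l^2 + 16*l - 48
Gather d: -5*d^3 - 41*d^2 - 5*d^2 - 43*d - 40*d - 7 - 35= -5*d^3 - 46*d^2 - 83*d - 42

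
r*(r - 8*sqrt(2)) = r^2 - 8*sqrt(2)*r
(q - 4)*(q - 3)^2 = q^3 - 10*q^2 + 33*q - 36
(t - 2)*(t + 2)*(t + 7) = t^3 + 7*t^2 - 4*t - 28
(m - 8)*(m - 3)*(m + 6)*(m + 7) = m^4 + 2*m^3 - 77*m^2 - 150*m + 1008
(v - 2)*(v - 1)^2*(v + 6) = v^4 + 2*v^3 - 19*v^2 + 28*v - 12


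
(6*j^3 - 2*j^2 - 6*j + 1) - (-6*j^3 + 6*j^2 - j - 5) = 12*j^3 - 8*j^2 - 5*j + 6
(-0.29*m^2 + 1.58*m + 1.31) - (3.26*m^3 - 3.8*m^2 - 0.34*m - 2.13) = -3.26*m^3 + 3.51*m^2 + 1.92*m + 3.44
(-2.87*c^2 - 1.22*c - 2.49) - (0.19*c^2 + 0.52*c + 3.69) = -3.06*c^2 - 1.74*c - 6.18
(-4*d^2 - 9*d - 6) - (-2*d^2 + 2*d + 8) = -2*d^2 - 11*d - 14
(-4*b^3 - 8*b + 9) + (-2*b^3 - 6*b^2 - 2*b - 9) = -6*b^3 - 6*b^2 - 10*b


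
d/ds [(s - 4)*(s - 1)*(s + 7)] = 3*s^2 + 4*s - 31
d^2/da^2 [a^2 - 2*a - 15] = 2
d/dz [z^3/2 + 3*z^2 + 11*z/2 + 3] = 3*z^2/2 + 6*z + 11/2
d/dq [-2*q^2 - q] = -4*q - 1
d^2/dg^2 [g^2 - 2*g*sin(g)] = 2*g*sin(g) - 4*cos(g) + 2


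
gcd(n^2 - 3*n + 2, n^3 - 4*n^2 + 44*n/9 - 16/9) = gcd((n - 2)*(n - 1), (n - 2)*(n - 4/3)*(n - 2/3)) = n - 2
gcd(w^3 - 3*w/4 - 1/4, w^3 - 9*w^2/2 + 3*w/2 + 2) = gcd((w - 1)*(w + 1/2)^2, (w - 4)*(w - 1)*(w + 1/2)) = w^2 - w/2 - 1/2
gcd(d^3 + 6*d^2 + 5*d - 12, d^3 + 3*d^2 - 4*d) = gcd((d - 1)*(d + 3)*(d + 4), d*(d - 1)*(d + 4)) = d^2 + 3*d - 4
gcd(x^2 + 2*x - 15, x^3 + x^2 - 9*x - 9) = x - 3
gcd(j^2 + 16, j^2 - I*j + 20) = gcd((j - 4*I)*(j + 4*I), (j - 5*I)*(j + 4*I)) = j + 4*I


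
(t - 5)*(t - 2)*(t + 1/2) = t^3 - 13*t^2/2 + 13*t/2 + 5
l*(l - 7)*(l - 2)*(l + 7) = l^4 - 2*l^3 - 49*l^2 + 98*l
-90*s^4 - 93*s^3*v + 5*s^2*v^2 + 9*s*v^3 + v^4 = (-3*s + v)*(s + v)*(5*s + v)*(6*s + v)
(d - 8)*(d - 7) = d^2 - 15*d + 56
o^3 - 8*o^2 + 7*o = o*(o - 7)*(o - 1)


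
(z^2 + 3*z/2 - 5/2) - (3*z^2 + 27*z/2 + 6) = -2*z^2 - 12*z - 17/2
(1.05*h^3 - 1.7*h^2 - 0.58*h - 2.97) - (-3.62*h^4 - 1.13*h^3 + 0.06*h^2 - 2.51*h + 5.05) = 3.62*h^4 + 2.18*h^3 - 1.76*h^2 + 1.93*h - 8.02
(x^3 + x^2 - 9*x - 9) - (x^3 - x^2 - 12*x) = 2*x^2 + 3*x - 9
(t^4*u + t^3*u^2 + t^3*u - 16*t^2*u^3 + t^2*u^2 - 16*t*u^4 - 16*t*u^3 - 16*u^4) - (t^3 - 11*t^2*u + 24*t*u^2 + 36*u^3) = t^4*u + t^3*u^2 + t^3*u - t^3 - 16*t^2*u^3 + t^2*u^2 + 11*t^2*u - 16*t*u^4 - 16*t*u^3 - 24*t*u^2 - 16*u^4 - 36*u^3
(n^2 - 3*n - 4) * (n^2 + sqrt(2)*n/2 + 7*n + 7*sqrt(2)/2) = n^4 + sqrt(2)*n^3/2 + 4*n^3 - 25*n^2 + 2*sqrt(2)*n^2 - 28*n - 25*sqrt(2)*n/2 - 14*sqrt(2)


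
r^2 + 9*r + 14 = (r + 2)*(r + 7)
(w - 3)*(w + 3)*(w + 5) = w^3 + 5*w^2 - 9*w - 45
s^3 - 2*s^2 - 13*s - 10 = (s - 5)*(s + 1)*(s + 2)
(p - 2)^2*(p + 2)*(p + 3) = p^4 + p^3 - 10*p^2 - 4*p + 24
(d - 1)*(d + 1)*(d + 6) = d^3 + 6*d^2 - d - 6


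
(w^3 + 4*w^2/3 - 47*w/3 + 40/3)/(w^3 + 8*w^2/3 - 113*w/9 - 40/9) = 3*(w - 1)/(3*w + 1)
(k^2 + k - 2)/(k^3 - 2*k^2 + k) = (k + 2)/(k*(k - 1))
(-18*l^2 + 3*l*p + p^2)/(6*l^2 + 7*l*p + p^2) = (-3*l + p)/(l + p)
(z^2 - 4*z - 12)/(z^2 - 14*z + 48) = (z + 2)/(z - 8)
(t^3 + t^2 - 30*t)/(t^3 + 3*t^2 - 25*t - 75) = t*(t + 6)/(t^2 + 8*t + 15)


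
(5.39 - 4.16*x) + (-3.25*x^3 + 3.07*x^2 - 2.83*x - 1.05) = -3.25*x^3 + 3.07*x^2 - 6.99*x + 4.34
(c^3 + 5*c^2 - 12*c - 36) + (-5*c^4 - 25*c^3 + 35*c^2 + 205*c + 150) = -5*c^4 - 24*c^3 + 40*c^2 + 193*c + 114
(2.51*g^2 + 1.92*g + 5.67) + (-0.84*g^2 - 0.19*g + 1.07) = 1.67*g^2 + 1.73*g + 6.74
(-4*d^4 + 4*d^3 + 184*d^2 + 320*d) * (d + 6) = -4*d^5 - 20*d^4 + 208*d^3 + 1424*d^2 + 1920*d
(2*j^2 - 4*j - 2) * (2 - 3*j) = -6*j^3 + 16*j^2 - 2*j - 4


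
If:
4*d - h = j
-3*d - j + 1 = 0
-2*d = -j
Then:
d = 1/5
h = 2/5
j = 2/5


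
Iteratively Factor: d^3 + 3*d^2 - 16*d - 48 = (d - 4)*(d^2 + 7*d + 12) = (d - 4)*(d + 4)*(d + 3)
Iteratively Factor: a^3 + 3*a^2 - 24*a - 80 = (a + 4)*(a^2 - a - 20) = (a + 4)^2*(a - 5)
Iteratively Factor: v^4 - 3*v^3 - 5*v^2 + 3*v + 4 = (v - 4)*(v^3 + v^2 - v - 1) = (v - 4)*(v - 1)*(v^2 + 2*v + 1) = (v - 4)*(v - 1)*(v + 1)*(v + 1)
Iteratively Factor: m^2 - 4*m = (m - 4)*(m)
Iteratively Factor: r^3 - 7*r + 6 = (r - 1)*(r^2 + r - 6) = (r - 1)*(r + 3)*(r - 2)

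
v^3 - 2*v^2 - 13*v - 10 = (v - 5)*(v + 1)*(v + 2)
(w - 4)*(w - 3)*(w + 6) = w^3 - w^2 - 30*w + 72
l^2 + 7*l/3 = l*(l + 7/3)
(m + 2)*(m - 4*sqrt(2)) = m^2 - 4*sqrt(2)*m + 2*m - 8*sqrt(2)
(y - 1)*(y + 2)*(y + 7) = y^3 + 8*y^2 + 5*y - 14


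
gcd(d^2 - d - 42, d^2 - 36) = d + 6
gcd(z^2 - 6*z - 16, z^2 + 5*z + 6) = z + 2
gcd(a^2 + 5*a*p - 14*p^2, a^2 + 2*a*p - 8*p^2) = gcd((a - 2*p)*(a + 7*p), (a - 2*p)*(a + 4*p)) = -a + 2*p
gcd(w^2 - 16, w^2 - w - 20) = w + 4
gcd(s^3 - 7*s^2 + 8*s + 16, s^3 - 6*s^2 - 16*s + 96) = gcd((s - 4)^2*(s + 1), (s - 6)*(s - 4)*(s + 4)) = s - 4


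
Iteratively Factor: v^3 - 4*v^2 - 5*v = (v + 1)*(v^2 - 5*v) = (v - 5)*(v + 1)*(v)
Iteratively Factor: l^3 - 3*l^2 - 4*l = (l - 4)*(l^2 + l) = (l - 4)*(l + 1)*(l)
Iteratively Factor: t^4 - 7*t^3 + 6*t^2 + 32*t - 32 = (t - 4)*(t^3 - 3*t^2 - 6*t + 8) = (t - 4)^2*(t^2 + t - 2) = (t - 4)^2*(t + 2)*(t - 1)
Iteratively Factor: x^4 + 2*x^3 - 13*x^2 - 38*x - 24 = (x + 1)*(x^3 + x^2 - 14*x - 24) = (x + 1)*(x + 2)*(x^2 - x - 12) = (x + 1)*(x + 2)*(x + 3)*(x - 4)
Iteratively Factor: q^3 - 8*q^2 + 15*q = (q - 5)*(q^2 - 3*q) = q*(q - 5)*(q - 3)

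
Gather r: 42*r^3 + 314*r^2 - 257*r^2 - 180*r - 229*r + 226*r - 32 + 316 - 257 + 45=42*r^3 + 57*r^2 - 183*r + 72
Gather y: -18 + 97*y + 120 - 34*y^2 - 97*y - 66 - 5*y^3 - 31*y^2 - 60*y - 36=-5*y^3 - 65*y^2 - 60*y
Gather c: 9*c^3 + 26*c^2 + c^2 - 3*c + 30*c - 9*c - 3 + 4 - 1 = 9*c^3 + 27*c^2 + 18*c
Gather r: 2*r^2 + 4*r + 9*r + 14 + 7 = 2*r^2 + 13*r + 21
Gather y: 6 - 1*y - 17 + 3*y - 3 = 2*y - 14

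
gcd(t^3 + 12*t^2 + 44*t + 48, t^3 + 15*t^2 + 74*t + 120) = t^2 + 10*t + 24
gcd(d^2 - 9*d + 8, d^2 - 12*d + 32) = d - 8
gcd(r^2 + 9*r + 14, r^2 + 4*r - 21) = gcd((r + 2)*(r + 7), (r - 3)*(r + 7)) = r + 7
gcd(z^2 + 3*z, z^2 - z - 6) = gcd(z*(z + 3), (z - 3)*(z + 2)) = 1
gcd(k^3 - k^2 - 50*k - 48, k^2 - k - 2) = k + 1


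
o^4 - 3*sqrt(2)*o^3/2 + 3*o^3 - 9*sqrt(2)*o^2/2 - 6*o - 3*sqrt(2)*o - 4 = (o + 1)*(o + 2)*(o - 2*sqrt(2))*(o + sqrt(2)/2)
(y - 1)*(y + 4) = y^2 + 3*y - 4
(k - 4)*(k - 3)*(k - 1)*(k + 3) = k^4 - 5*k^3 - 5*k^2 + 45*k - 36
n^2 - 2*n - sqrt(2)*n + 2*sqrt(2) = (n - 2)*(n - sqrt(2))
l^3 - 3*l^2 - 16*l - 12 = (l - 6)*(l + 1)*(l + 2)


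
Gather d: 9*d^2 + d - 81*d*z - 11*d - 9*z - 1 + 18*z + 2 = 9*d^2 + d*(-81*z - 10) + 9*z + 1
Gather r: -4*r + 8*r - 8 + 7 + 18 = 4*r + 17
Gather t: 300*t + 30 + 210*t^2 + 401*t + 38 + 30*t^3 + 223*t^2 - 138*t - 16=30*t^3 + 433*t^2 + 563*t + 52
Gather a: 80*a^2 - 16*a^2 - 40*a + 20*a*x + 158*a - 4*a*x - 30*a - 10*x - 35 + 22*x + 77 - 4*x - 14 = 64*a^2 + a*(16*x + 88) + 8*x + 28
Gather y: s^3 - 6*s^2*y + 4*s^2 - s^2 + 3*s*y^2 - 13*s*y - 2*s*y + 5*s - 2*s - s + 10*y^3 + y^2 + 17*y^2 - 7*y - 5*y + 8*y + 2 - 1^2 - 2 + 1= s^3 + 3*s^2 + 2*s + 10*y^3 + y^2*(3*s + 18) + y*(-6*s^2 - 15*s - 4)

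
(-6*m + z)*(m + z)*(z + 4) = -6*m^2*z - 24*m^2 - 5*m*z^2 - 20*m*z + z^3 + 4*z^2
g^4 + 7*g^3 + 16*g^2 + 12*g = g*(g + 2)^2*(g + 3)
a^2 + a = a*(a + 1)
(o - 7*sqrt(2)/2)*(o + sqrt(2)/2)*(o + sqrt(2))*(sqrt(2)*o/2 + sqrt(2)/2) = sqrt(2)*o^4/2 - 2*o^3 + sqrt(2)*o^3/2 - 19*sqrt(2)*o^2/4 - 2*o^2 - 19*sqrt(2)*o/4 - 7*o/2 - 7/2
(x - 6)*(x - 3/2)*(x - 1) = x^3 - 17*x^2/2 + 33*x/2 - 9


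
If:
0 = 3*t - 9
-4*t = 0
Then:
No Solution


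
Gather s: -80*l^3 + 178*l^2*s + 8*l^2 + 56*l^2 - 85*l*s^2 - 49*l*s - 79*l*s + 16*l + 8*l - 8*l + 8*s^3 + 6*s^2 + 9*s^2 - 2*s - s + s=-80*l^3 + 64*l^2 + 16*l + 8*s^3 + s^2*(15 - 85*l) + s*(178*l^2 - 128*l - 2)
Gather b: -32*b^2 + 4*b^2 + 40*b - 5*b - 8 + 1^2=-28*b^2 + 35*b - 7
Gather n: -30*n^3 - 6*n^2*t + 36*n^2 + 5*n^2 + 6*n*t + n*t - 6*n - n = -30*n^3 + n^2*(41 - 6*t) + n*(7*t - 7)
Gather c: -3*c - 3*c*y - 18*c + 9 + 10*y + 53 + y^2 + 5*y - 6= c*(-3*y - 21) + y^2 + 15*y + 56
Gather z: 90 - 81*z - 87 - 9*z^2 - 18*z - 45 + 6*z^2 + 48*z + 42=-3*z^2 - 51*z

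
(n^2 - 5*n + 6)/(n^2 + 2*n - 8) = (n - 3)/(n + 4)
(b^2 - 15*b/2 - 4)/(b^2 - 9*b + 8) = (b + 1/2)/(b - 1)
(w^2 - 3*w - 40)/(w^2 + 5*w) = (w - 8)/w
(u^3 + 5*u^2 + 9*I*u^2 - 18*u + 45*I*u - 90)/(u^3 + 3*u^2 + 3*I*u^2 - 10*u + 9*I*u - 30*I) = (u + 6*I)/(u - 2)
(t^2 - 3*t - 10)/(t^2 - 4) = (t - 5)/(t - 2)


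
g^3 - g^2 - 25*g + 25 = (g - 5)*(g - 1)*(g + 5)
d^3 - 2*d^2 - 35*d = d*(d - 7)*(d + 5)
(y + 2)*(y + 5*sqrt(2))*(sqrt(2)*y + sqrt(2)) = sqrt(2)*y^3 + 3*sqrt(2)*y^2 + 10*y^2 + 2*sqrt(2)*y + 30*y + 20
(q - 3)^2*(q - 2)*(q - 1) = q^4 - 9*q^3 + 29*q^2 - 39*q + 18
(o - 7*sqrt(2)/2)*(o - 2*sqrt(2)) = o^2 - 11*sqrt(2)*o/2 + 14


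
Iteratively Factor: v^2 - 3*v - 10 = (v + 2)*(v - 5)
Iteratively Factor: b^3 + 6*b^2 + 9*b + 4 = (b + 1)*(b^2 + 5*b + 4) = (b + 1)*(b + 4)*(b + 1)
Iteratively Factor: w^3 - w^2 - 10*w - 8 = (w + 1)*(w^2 - 2*w - 8) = (w + 1)*(w + 2)*(w - 4)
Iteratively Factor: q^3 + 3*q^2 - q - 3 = (q + 3)*(q^2 - 1) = (q + 1)*(q + 3)*(q - 1)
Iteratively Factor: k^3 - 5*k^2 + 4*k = (k - 1)*(k^2 - 4*k) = k*(k - 1)*(k - 4)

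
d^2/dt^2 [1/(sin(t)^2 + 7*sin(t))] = (-4*sin(t) - 21 - 43/sin(t) + 42/sin(t)^2 + 98/sin(t)^3)/(sin(t) + 7)^3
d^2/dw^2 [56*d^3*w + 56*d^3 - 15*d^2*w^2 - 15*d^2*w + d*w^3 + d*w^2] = 2*d*(-15*d + 3*w + 1)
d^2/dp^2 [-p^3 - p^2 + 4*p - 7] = -6*p - 2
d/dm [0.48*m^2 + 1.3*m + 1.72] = 0.96*m + 1.3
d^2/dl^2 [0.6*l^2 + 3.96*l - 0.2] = 1.20000000000000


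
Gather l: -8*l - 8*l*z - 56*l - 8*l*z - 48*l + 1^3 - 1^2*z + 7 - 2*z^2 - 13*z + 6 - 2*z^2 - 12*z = l*(-16*z - 112) - 4*z^2 - 26*z + 14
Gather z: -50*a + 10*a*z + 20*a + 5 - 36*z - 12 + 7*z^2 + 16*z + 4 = -30*a + 7*z^2 + z*(10*a - 20) - 3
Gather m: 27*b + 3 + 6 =27*b + 9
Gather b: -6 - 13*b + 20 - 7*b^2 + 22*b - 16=-7*b^2 + 9*b - 2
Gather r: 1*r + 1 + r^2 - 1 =r^2 + r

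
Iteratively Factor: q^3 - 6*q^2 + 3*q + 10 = (q - 2)*(q^2 - 4*q - 5) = (q - 5)*(q - 2)*(q + 1)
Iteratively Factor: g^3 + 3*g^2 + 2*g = (g)*(g^2 + 3*g + 2) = g*(g + 1)*(g + 2)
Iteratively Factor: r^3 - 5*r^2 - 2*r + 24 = (r - 3)*(r^2 - 2*r - 8) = (r - 3)*(r + 2)*(r - 4)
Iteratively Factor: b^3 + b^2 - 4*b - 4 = (b - 2)*(b^2 + 3*b + 2) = (b - 2)*(b + 1)*(b + 2)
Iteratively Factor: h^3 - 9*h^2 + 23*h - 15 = (h - 3)*(h^2 - 6*h + 5) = (h - 5)*(h - 3)*(h - 1)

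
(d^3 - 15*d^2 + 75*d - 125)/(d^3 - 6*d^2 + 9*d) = (d^3 - 15*d^2 + 75*d - 125)/(d*(d^2 - 6*d + 9))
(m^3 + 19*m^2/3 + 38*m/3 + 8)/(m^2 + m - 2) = (m^2 + 13*m/3 + 4)/(m - 1)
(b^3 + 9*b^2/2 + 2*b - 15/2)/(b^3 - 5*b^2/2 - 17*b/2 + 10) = (b + 3)/(b - 4)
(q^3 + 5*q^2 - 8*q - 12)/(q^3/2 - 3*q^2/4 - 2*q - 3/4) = 4*(q^2 + 4*q - 12)/(2*q^2 - 5*q - 3)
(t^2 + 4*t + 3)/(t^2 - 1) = (t + 3)/(t - 1)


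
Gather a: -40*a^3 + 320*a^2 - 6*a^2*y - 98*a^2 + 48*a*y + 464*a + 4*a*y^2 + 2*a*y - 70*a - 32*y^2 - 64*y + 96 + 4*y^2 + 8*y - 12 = -40*a^3 + a^2*(222 - 6*y) + a*(4*y^2 + 50*y + 394) - 28*y^2 - 56*y + 84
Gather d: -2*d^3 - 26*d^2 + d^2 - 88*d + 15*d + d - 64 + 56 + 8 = -2*d^3 - 25*d^2 - 72*d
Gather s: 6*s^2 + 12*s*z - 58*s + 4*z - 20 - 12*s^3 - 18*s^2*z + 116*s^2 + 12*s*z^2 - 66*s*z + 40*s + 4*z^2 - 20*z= -12*s^3 + s^2*(122 - 18*z) + s*(12*z^2 - 54*z - 18) + 4*z^2 - 16*z - 20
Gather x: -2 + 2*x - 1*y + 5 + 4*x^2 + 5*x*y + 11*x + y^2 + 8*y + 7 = 4*x^2 + x*(5*y + 13) + y^2 + 7*y + 10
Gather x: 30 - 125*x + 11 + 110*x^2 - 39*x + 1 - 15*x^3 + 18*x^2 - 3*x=-15*x^3 + 128*x^2 - 167*x + 42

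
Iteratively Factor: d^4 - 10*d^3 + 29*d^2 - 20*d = (d)*(d^3 - 10*d^2 + 29*d - 20) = d*(d - 1)*(d^2 - 9*d + 20) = d*(d - 4)*(d - 1)*(d - 5)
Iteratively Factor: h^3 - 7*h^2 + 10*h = (h - 2)*(h^2 - 5*h) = h*(h - 2)*(h - 5)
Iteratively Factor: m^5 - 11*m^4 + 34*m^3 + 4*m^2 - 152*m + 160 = (m - 5)*(m^4 - 6*m^3 + 4*m^2 + 24*m - 32) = (m - 5)*(m + 2)*(m^3 - 8*m^2 + 20*m - 16) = (m - 5)*(m - 4)*(m + 2)*(m^2 - 4*m + 4) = (m - 5)*(m - 4)*(m - 2)*(m + 2)*(m - 2)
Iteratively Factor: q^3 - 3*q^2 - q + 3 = (q - 3)*(q^2 - 1) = (q - 3)*(q - 1)*(q + 1)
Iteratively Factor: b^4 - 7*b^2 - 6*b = (b + 2)*(b^3 - 2*b^2 - 3*b) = b*(b + 2)*(b^2 - 2*b - 3) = b*(b - 3)*(b + 2)*(b + 1)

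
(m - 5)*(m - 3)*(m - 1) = m^3 - 9*m^2 + 23*m - 15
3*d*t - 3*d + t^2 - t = (3*d + t)*(t - 1)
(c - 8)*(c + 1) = c^2 - 7*c - 8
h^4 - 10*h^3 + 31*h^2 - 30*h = h*(h - 5)*(h - 3)*(h - 2)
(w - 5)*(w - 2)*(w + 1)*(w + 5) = w^4 - w^3 - 27*w^2 + 25*w + 50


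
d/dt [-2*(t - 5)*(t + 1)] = 8 - 4*t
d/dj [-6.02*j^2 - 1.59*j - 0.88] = -12.04*j - 1.59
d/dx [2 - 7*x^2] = -14*x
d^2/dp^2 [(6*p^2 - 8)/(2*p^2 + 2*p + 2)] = 6*(-p^3 - 7*p^2 - 4*p + 1)/(p^6 + 3*p^5 + 6*p^4 + 7*p^3 + 6*p^2 + 3*p + 1)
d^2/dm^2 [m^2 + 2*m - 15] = 2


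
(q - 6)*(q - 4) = q^2 - 10*q + 24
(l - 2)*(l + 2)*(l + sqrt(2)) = l^3 + sqrt(2)*l^2 - 4*l - 4*sqrt(2)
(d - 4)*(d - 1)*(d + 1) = d^3 - 4*d^2 - d + 4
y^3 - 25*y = y*(y - 5)*(y + 5)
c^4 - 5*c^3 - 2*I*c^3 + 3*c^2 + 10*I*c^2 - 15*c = c*(c - 5)*(c - 3*I)*(c + I)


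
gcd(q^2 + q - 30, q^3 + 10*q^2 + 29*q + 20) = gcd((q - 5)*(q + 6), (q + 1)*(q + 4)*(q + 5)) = 1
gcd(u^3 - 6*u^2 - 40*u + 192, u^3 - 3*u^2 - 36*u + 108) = u + 6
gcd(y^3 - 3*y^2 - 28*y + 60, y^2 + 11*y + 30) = y + 5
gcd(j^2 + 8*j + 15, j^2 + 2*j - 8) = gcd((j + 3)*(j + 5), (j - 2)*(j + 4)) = 1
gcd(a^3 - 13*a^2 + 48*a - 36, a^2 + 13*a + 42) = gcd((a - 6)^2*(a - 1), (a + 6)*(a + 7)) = 1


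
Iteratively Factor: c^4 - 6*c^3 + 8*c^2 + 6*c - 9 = (c - 1)*(c^3 - 5*c^2 + 3*c + 9) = (c - 3)*(c - 1)*(c^2 - 2*c - 3) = (c - 3)^2*(c - 1)*(c + 1)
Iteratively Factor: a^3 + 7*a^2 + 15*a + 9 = (a + 3)*(a^2 + 4*a + 3) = (a + 1)*(a + 3)*(a + 3)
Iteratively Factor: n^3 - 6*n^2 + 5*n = (n)*(n^2 - 6*n + 5) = n*(n - 5)*(n - 1)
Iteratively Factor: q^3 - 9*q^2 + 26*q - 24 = (q - 2)*(q^2 - 7*q + 12) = (q - 4)*(q - 2)*(q - 3)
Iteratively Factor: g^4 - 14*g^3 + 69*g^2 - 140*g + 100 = (g - 2)*(g^3 - 12*g^2 + 45*g - 50) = (g - 5)*(g - 2)*(g^2 - 7*g + 10) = (g - 5)^2*(g - 2)*(g - 2)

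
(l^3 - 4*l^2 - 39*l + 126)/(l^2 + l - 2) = (l^3 - 4*l^2 - 39*l + 126)/(l^2 + l - 2)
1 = 1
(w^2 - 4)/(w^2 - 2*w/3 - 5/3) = 3*(4 - w^2)/(-3*w^2 + 2*w + 5)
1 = 1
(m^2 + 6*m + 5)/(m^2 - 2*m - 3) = (m + 5)/(m - 3)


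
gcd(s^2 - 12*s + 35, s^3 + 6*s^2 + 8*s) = 1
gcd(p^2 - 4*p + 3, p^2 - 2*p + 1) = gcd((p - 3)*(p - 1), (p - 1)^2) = p - 1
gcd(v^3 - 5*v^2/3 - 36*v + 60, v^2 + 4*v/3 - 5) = v - 5/3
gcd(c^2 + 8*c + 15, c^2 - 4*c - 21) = c + 3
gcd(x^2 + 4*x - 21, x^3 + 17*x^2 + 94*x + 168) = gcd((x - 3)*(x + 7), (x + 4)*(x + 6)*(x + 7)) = x + 7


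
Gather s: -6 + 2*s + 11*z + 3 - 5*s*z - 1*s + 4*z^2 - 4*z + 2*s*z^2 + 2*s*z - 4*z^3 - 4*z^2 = s*(2*z^2 - 3*z + 1) - 4*z^3 + 7*z - 3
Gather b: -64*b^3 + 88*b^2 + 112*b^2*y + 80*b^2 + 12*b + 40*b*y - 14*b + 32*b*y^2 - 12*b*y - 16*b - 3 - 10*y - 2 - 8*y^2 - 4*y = -64*b^3 + b^2*(112*y + 168) + b*(32*y^2 + 28*y - 18) - 8*y^2 - 14*y - 5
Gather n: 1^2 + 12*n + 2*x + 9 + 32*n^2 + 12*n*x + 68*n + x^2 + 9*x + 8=32*n^2 + n*(12*x + 80) + x^2 + 11*x + 18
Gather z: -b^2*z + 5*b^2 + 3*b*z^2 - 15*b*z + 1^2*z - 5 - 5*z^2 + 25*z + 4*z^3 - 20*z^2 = 5*b^2 + 4*z^3 + z^2*(3*b - 25) + z*(-b^2 - 15*b + 26) - 5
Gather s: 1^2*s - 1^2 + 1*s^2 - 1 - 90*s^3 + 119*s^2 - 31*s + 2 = -90*s^3 + 120*s^2 - 30*s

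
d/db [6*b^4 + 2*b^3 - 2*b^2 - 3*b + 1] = 24*b^3 + 6*b^2 - 4*b - 3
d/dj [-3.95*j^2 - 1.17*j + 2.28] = -7.9*j - 1.17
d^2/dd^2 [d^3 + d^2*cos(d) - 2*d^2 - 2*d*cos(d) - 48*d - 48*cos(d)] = -d^2*cos(d) - 4*d*sin(d) + 2*d*cos(d) + 6*d + 4*sin(d) + 50*cos(d) - 4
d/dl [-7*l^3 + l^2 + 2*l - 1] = -21*l^2 + 2*l + 2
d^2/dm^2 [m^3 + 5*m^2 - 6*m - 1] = 6*m + 10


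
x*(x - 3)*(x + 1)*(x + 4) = x^4 + 2*x^3 - 11*x^2 - 12*x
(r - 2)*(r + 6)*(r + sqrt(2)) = r^3 + sqrt(2)*r^2 + 4*r^2 - 12*r + 4*sqrt(2)*r - 12*sqrt(2)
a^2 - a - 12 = (a - 4)*(a + 3)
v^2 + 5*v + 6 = (v + 2)*(v + 3)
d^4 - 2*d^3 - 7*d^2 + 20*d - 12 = (d - 2)^2*(d - 1)*(d + 3)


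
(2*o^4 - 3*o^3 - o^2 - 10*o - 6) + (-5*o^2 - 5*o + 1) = 2*o^4 - 3*o^3 - 6*o^2 - 15*o - 5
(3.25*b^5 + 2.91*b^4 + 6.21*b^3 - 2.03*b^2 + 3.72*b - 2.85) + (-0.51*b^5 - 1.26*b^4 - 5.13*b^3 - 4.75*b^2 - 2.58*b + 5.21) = 2.74*b^5 + 1.65*b^4 + 1.08*b^3 - 6.78*b^2 + 1.14*b + 2.36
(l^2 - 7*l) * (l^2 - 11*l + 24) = l^4 - 18*l^3 + 101*l^2 - 168*l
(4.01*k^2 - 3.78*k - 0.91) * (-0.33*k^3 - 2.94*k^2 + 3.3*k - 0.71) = -1.3233*k^5 - 10.542*k^4 + 24.6465*k^3 - 12.6457*k^2 - 0.3192*k + 0.6461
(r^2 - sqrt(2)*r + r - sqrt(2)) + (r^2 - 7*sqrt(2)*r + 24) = 2*r^2 - 8*sqrt(2)*r + r - sqrt(2) + 24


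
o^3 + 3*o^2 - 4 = (o - 1)*(o + 2)^2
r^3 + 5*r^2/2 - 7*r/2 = r*(r - 1)*(r + 7/2)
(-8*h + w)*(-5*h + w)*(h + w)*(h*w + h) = 40*h^4*w + 40*h^4 + 27*h^3*w^2 + 27*h^3*w - 12*h^2*w^3 - 12*h^2*w^2 + h*w^4 + h*w^3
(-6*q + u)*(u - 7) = -6*q*u + 42*q + u^2 - 7*u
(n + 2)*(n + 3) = n^2 + 5*n + 6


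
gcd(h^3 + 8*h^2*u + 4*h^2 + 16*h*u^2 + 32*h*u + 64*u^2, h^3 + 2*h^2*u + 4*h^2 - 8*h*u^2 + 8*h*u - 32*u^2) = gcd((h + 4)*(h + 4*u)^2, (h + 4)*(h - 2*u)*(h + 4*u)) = h^2 + 4*h*u + 4*h + 16*u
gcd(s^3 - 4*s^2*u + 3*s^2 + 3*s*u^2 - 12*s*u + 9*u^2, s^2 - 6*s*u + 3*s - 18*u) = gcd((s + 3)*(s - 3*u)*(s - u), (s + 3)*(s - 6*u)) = s + 3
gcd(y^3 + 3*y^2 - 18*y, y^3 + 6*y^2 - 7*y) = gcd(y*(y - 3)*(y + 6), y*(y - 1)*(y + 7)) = y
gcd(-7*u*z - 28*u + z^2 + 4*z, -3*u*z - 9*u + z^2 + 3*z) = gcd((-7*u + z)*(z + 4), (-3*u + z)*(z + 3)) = 1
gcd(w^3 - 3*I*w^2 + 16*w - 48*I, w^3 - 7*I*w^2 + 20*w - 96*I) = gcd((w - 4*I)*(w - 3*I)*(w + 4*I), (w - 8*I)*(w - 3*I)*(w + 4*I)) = w^2 + I*w + 12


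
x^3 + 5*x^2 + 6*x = x*(x + 2)*(x + 3)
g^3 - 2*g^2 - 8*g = g*(g - 4)*(g + 2)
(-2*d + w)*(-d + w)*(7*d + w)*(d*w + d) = 14*d^4*w + 14*d^4 - 19*d^3*w^2 - 19*d^3*w + 4*d^2*w^3 + 4*d^2*w^2 + d*w^4 + d*w^3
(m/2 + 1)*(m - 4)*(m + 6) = m^3/2 + 2*m^2 - 10*m - 24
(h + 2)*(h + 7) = h^2 + 9*h + 14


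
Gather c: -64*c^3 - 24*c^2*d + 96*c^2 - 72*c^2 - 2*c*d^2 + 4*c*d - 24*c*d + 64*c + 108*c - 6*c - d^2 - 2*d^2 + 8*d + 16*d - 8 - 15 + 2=-64*c^3 + c^2*(24 - 24*d) + c*(-2*d^2 - 20*d + 166) - 3*d^2 + 24*d - 21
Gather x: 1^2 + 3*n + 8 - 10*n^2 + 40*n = -10*n^2 + 43*n + 9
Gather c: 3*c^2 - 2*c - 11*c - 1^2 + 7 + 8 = 3*c^2 - 13*c + 14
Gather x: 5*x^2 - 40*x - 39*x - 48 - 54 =5*x^2 - 79*x - 102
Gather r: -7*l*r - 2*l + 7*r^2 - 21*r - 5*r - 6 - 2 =-2*l + 7*r^2 + r*(-7*l - 26) - 8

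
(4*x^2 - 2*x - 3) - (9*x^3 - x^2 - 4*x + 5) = -9*x^3 + 5*x^2 + 2*x - 8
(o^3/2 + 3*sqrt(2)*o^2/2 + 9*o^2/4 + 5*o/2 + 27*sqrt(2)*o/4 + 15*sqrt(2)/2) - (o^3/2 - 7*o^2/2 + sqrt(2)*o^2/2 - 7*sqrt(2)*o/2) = sqrt(2)*o^2 + 23*o^2/4 + 5*o/2 + 41*sqrt(2)*o/4 + 15*sqrt(2)/2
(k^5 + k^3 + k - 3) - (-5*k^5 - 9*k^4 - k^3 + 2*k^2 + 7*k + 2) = 6*k^5 + 9*k^4 + 2*k^3 - 2*k^2 - 6*k - 5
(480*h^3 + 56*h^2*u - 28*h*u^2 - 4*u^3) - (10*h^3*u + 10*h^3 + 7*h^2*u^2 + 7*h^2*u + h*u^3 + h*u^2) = -10*h^3*u + 470*h^3 - 7*h^2*u^2 + 49*h^2*u - h*u^3 - 29*h*u^2 - 4*u^3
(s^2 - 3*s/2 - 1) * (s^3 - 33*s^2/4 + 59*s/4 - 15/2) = s^5 - 39*s^4/4 + 209*s^3/8 - 171*s^2/8 - 7*s/2 + 15/2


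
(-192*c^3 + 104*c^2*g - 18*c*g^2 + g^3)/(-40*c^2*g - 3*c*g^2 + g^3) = (24*c^2 - 10*c*g + g^2)/(g*(5*c + g))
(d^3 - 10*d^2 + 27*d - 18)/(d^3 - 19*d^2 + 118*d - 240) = (d^2 - 4*d + 3)/(d^2 - 13*d + 40)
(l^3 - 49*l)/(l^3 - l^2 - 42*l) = (l + 7)/(l + 6)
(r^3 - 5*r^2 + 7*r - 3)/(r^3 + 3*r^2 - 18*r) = (r^2 - 2*r + 1)/(r*(r + 6))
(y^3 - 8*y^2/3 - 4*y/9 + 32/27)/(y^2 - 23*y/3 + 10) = (27*y^3 - 72*y^2 - 12*y + 32)/(9*(3*y^2 - 23*y + 30))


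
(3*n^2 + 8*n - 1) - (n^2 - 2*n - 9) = 2*n^2 + 10*n + 8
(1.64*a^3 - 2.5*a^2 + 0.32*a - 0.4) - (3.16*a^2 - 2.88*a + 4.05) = 1.64*a^3 - 5.66*a^2 + 3.2*a - 4.45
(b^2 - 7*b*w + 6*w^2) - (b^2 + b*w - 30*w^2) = -8*b*w + 36*w^2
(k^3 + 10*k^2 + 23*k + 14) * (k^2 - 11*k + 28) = k^5 - k^4 - 59*k^3 + 41*k^2 + 490*k + 392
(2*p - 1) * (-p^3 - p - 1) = -2*p^4 + p^3 - 2*p^2 - p + 1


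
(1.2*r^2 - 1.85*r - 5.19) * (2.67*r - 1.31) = 3.204*r^3 - 6.5115*r^2 - 11.4338*r + 6.7989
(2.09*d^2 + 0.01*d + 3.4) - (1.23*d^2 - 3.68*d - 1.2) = 0.86*d^2 + 3.69*d + 4.6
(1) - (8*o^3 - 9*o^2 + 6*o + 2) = -8*o^3 + 9*o^2 - 6*o - 1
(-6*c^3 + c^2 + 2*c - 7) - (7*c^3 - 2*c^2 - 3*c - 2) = -13*c^3 + 3*c^2 + 5*c - 5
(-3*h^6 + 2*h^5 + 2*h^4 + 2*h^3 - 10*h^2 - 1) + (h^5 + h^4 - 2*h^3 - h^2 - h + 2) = -3*h^6 + 3*h^5 + 3*h^4 - 11*h^2 - h + 1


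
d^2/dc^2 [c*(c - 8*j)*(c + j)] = 6*c - 14*j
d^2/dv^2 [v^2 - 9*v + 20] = 2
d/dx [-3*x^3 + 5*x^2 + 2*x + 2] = -9*x^2 + 10*x + 2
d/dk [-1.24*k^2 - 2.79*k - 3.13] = -2.48*k - 2.79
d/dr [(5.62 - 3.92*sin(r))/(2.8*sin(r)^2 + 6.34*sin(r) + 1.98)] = (10.976*sin(r)^2 - 31.472*sin(r) - 43.3924)*cos(r)/(7.84*sin(r)^4 + 35.504*sin(r)^3 + 51.2836*sin(r)^2 + 25.1064*sin(r) + 3.9204)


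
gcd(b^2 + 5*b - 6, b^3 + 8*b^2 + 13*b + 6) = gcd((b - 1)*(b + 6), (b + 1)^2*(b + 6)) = b + 6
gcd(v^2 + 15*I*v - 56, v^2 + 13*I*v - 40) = v + 8*I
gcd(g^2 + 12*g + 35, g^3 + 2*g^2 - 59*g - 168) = g + 7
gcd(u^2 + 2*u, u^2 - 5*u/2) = u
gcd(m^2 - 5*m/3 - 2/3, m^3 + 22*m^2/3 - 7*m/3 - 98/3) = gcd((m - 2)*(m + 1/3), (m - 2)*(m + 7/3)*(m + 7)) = m - 2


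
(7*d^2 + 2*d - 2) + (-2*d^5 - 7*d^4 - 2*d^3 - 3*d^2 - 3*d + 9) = -2*d^5 - 7*d^4 - 2*d^3 + 4*d^2 - d + 7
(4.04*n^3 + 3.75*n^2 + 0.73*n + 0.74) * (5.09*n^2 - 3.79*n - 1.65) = 20.5636*n^5 + 3.7759*n^4 - 17.1628*n^3 - 5.1876*n^2 - 4.0091*n - 1.221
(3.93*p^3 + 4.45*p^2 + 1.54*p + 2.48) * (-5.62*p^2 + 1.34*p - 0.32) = -22.0866*p^5 - 19.7428*p^4 - 3.9494*p^3 - 13.298*p^2 + 2.8304*p - 0.7936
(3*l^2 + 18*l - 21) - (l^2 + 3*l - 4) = 2*l^2 + 15*l - 17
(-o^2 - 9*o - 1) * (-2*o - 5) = 2*o^3 + 23*o^2 + 47*o + 5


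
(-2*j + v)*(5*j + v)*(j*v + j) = -10*j^3*v - 10*j^3 + 3*j^2*v^2 + 3*j^2*v + j*v^3 + j*v^2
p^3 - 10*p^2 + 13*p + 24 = (p - 8)*(p - 3)*(p + 1)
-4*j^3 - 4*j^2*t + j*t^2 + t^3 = (-2*j + t)*(j + t)*(2*j + t)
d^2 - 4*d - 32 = (d - 8)*(d + 4)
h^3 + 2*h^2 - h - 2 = (h - 1)*(h + 1)*(h + 2)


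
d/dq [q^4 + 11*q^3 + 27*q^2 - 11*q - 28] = 4*q^3 + 33*q^2 + 54*q - 11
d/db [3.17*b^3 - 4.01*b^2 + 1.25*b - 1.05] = 9.51*b^2 - 8.02*b + 1.25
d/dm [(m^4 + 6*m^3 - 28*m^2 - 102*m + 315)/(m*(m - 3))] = 2*m + 9 + 105/m^2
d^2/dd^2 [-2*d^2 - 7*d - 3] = -4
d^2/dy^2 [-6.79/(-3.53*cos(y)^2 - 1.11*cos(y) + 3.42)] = (-338.438044*(1 - cos(y)^2)^2 - 79.815771*cos(y)^3 - 505.476797*cos(y)^2 + 133.855344*cos(y) + 519.11587)/(3.53*cos(y)^2 + 1.11*cos(y) - 3.42)^3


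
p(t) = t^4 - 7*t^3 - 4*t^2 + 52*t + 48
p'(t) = 4*t^3 - 21*t^2 - 8*t + 52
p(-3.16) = 164.33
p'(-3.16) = -258.64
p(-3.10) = 149.25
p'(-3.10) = -244.17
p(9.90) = 2984.63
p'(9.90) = 1795.79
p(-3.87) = 416.88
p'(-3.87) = -463.40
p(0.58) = 75.56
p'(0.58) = 41.08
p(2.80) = 70.04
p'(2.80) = -47.23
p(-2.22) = 13.72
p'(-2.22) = -77.50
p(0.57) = 75.15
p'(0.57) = 41.36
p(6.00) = 0.00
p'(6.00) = 112.00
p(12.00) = 8736.00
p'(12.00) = 3844.00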